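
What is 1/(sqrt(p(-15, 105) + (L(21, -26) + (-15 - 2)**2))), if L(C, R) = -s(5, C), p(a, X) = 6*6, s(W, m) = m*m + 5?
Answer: -I/11 ≈ -0.090909*I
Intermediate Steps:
s(W, m) = 5 + m**2 (s(W, m) = m**2 + 5 = 5 + m**2)
p(a, X) = 36
L(C, R) = -5 - C**2 (L(C, R) = -(5 + C**2) = -5 - C**2)
1/(sqrt(p(-15, 105) + (L(21, -26) + (-15 - 2)**2))) = 1/(sqrt(36 + ((-5 - 1*21**2) + (-15 - 2)**2))) = 1/(sqrt(36 + ((-5 - 1*441) + (-17)**2))) = 1/(sqrt(36 + ((-5 - 441) + 289))) = 1/(sqrt(36 + (-446 + 289))) = 1/(sqrt(36 - 157)) = 1/(sqrt(-121)) = 1/(11*I) = -I/11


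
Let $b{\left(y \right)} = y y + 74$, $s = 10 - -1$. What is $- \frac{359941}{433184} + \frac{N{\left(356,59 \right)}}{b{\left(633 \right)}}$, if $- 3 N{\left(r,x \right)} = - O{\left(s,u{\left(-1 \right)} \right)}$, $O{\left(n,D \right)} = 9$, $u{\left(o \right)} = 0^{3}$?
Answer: $- \frac{144249735431}{173604119392} \approx -0.83091$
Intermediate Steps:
$s = 11$ ($s = 10 + 1 = 11$)
$b{\left(y \right)} = 74 + y^{2}$ ($b{\left(y \right)} = y^{2} + 74 = 74 + y^{2}$)
$u{\left(o \right)} = 0$
$N{\left(r,x \right)} = 3$ ($N{\left(r,x \right)} = - \frac{\left(-1\right) 9}{3} = \left(- \frac{1}{3}\right) \left(-9\right) = 3$)
$- \frac{359941}{433184} + \frac{N{\left(356,59 \right)}}{b{\left(633 \right)}} = - \frac{359941}{433184} + \frac{3}{74 + 633^{2}} = \left(-359941\right) \frac{1}{433184} + \frac{3}{74 + 400689} = - \frac{359941}{433184} + \frac{3}{400763} = - \frac{144249735431}{173604119392}$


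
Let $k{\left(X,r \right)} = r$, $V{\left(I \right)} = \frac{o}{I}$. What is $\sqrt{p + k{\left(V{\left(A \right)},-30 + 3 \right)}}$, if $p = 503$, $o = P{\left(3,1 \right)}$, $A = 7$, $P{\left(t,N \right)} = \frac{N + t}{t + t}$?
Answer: $2 \sqrt{119} \approx 21.817$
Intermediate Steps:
$P{\left(t,N \right)} = \frac{N + t}{2 t}$
$o = \frac{2}{3}$ ($o = \frac{1 + 3}{2 \cdot 3} = \frac{1}{2} \cdot \frac{1}{3} \cdot 4 = \frac{2}{3} \approx 0.66667$)
$V{\left(I \right)} = \frac{2}{3 I}$
$\sqrt{p + k{\left(V{\left(A \right)},-30 + 3 \right)}} = \sqrt{503 + \left(-30 + 3\right)} = \sqrt{503 - 27} = \sqrt{476} = 2 \sqrt{119}$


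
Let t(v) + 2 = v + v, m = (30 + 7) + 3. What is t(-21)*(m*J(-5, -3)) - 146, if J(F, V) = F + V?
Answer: 13934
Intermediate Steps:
m = 40 (m = 37 + 3 = 40)
t(v) = -2 + 2*v (t(v) = -2 + (v + v) = -2 + 2*v)
t(-21)*(m*J(-5, -3)) - 146 = (-2 + 2*(-21))*(40*(-5 - 3)) - 146 = (-2 - 42)*(40*(-8)) - 146 = -44*(-320) - 146 = 14080 - 146 = 13934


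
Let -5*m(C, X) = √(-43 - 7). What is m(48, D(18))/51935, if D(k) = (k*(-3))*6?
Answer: -I*√2/51935 ≈ -2.723e-5*I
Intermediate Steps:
D(k) = -18*k (D(k) = -3*k*6 = -18*k)
m(C, X) = -I*√2 (m(C, X) = -√(-43 - 7)/5 = -I*√2)
m(48, D(18))/51935 = -I*√2/51935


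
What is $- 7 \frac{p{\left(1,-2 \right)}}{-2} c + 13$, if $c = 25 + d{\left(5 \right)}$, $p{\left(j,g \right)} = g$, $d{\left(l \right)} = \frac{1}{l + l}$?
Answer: $- \frac{1627}{10} \approx -162.7$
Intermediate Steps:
$d{\left(l \right)} = \frac{1}{2 l}$
$c = \frac{251}{10}$ ($c = 25 + \frac{1}{2 \cdot 5} = 25 + \frac{1}{2} \cdot \frac{1}{5} = 25 + \frac{1}{10} = \frac{251}{10} \approx 25.1$)
$- 7 \frac{p{\left(1,-2 \right)}}{-2} c + 13 = - 7 \left(- \frac{2}{-2}\right) \frac{251}{10} + 13 = - 7 \left(\left(-2\right) \left(- \frac{1}{2}\right)\right) \frac{251}{10} + 13 = \left(-7\right) 1 \cdot \frac{251}{10} + 13 = \left(-7\right) \frac{251}{10} + 13 = - \frac{1757}{10} + 13 = - \frac{1627}{10}$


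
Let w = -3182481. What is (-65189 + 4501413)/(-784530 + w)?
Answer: -4436224/3967011 ≈ -1.1183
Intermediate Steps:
(-65189 + 4501413)/(-784530 + w) = (-65189 + 4501413)/(-784530 - 3182481) = 4436224/(-3967011) = 4436224*(-1/3967011) = -4436224/3967011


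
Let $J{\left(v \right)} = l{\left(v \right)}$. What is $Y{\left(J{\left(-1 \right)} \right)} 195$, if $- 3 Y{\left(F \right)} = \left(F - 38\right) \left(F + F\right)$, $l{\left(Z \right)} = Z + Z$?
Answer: $-10400$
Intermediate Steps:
$l{\left(Z \right)} = 2 Z$
$J{\left(v \right)} = 2 v$
$Y{\left(F \right)} = - \frac{2 F \left(-38 + F\right)}{3}$ ($Y{\left(F \right)} = - \frac{\left(F - 38\right) \left(F + F\right)}{3} = - \frac{\left(-38 + F\right) 2 F}{3} = - \frac{2 F \left(-38 + F\right)}{3}$)
$Y{\left(J{\left(-1 \right)} \right)} 195 = \frac{2 \cdot 2 \left(-1\right) \left(38 - 2 \left(-1\right)\right)}{3} \cdot 195 = \frac{2}{3} \left(-2\right) \left(38 - -2\right) 195 = \frac{2}{3} \left(-2\right) \left(38 + 2\right) 195 = \frac{2}{3} \left(-2\right) 40 \cdot 195 = \left(- \frac{160}{3}\right) 195 = -10400$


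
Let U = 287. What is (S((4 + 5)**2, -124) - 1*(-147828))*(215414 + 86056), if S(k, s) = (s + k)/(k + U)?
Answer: 8200083635835/184 ≈ 4.4566e+10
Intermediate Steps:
S(k, s) = (k + s)/(287 + k) (S(k, s) = (s + k)/(k + 287) = (k + s)/(287 + k))
(S((4 + 5)**2, -124) - 1*(-147828))*(215414 + 86056) = (((4 + 5)**2 - 124)/(287 + (4 + 5)**2) - 1*(-147828))*(215414 + 86056) = ((9**2 - 124)/(287 + 9**2) + 147828)*301470 = ((81 - 124)/(287 + 81) + 147828)*301470 = (-43/368 + 147828)*301470 = (54400661/368)*301470 = 8200083635835/184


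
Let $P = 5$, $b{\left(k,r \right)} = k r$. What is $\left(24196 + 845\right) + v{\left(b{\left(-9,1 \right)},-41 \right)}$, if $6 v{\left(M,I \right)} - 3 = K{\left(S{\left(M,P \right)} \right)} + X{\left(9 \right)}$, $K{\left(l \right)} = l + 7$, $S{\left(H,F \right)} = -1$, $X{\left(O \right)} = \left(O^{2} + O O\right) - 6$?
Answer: $\frac{50137}{2} \approx 25069.0$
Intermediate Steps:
$X{\left(O \right)} = -6 + 2 O^{2}$ ($X{\left(O \right)} = \left(O^{2} + O^{2}\right) - 6 = 2 O^{2} - 6 = -6 + 2 O^{2}$)
$K{\left(l \right)} = 7 + l$
$v{\left(M,I \right)} = \frac{55}{2}$ ($v{\left(M,I \right)} = \frac{1}{2} + \frac{\left(7 - 1\right) - \left(6 - 2 \cdot 9^{2}\right)}{6} = \frac{1}{2} + \frac{6 + \left(-6 + 2 \cdot 81\right)}{6} = \frac{1}{2} + \frac{6 + \left(-6 + 162\right)}{6} = \frac{1}{2} + \frac{6 + 156}{6} = \frac{1}{2} + \frac{1}{6} \cdot 162 = \frac{1}{2} + 27 = \frac{55}{2}$)
$\left(24196 + 845\right) + v{\left(b{\left(-9,1 \right)},-41 \right)} = \left(24196 + 845\right) + \frac{55}{2} = 25041 + \frac{55}{2} = \frac{50137}{2}$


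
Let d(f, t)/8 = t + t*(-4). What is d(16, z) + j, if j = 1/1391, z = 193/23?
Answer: -6443089/31993 ≈ -201.39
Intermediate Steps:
z = 193/23 (z = 193*(1/23) = 193/23 ≈ 8.3913)
d(f, t) = -24*t (d(f, t) = 8*(t + t*(-4)) = 8*(t - 4*t) = 8*(-3*t) = -24*t)
j = 1/1391 ≈ 0.00071891
d(16, z) + j = -24*193/23 + 1/1391 = -4632/23 + 1/1391 = -6443089/31993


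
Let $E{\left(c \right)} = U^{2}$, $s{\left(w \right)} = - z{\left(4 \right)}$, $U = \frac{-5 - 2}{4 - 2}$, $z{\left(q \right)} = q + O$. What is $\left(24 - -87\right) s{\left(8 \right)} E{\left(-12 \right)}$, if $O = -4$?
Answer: $0$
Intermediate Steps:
$z{\left(q \right)} = -4 + q$ ($z{\left(q \right)} = q - 4 = -4 + q$)
$U = - \frac{7}{2} \approx -3.5$
$s{\left(w \right)} = 0$ ($s{\left(w \right)} = - (-4 + 4) = \left(-1\right) 0 = 0$)
$E{\left(c \right)} = \frac{49}{4}$ ($E{\left(c \right)} = \left(- \frac{7}{2}\right)^{2} = \frac{49}{4}$)
$\left(24 - -87\right) s{\left(8 \right)} E{\left(-12 \right)} = \left(24 - -87\right) 0 \cdot \frac{49}{4} = \left(24 + 87\right) 0 \cdot \frac{49}{4} = 111 \cdot 0 \cdot \frac{49}{4} = 0 \cdot \frac{49}{4} = 0$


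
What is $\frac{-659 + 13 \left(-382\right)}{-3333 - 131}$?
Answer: $\frac{5625}{3464} \approx 1.6238$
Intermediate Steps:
$\frac{-659 + 13 \left(-382\right)}{-3333 - 131} = \frac{-659 - 4966}{-3464} = \left(-5625\right) \left(- \frac{1}{3464}\right) = \frac{5625}{3464}$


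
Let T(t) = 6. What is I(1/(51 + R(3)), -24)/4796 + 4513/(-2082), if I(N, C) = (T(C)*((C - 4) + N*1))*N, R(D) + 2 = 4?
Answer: -7602187396/3506078631 ≈ -2.1683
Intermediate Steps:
R(D) = 2 (R(D) = -2 + 4 = 2)
I(N, C) = N*(-24 + 6*C + 6*N) (I(N, C) = (6*((C - 4) + N*1))*N = (6*((-4 + C) + N))*N = (6*(-4 + C + N))*N = (-24 + 6*C + 6*N)*N = N*(-24 + 6*C + 6*N))
I(1/(51 + R(3)), -24)/4796 + 4513/(-2082) = (6*(-4 - 24 + 1/(51 + 2))/(51 + 2))/4796 + 4513/(-2082) = (6*(-4 - 24 + 1/53)/53)*(1/4796) + 4513*(-1/2082) = (6*(1/53)*(-4 - 24 + 1/53))*(1/4796) - 4513/2082 = (6*(1/53)*(-1483/53))*(1/4796) - 4513/2082 = -8898/2809*1/4796 - 4513/2082 = -4449/6735982 - 4513/2082 = -7602187396/3506078631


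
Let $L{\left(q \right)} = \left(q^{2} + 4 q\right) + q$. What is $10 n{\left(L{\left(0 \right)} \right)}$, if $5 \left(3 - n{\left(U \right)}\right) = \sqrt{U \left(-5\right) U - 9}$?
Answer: $30 - 6 i \approx 30.0 - 6.0 i$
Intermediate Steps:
$L{\left(q \right)} = q^{2} + 5 q$
$n{\left(U \right)} = 3 - \frac{\sqrt{-9 - 5 U^{2}}}{5}$ ($n{\left(U \right)} = 3 - \frac{\sqrt{U \left(-5\right) U - 9}}{5} = 3 - \frac{\sqrt{- 5 U U - 9}}{5} = 3 - \frac{\sqrt{- 5 U^{2} - 9}}{5} = 3 - \frac{\sqrt{-9 - 5 U^{2}}}{5}$)
$10 n{\left(L{\left(0 \right)} \right)} = 10 \left(3 - \frac{\sqrt{-9 - 5 \left(0 \left(5 + 0\right)\right)^{2}}}{5}\right) = 10 \left(3 - \frac{\sqrt{-9 - 5 \left(0 \cdot 5\right)^{2}}}{5}\right) = 10 \left(3 - \frac{\sqrt{-9 - 5 \cdot 0^{2}}}{5}\right) = 10 \left(3 - \frac{\sqrt{-9 - 0}}{5}\right) = 10 \left(3 - \frac{\sqrt{-9 + 0}}{5}\right) = 10 \left(3 - \frac{\sqrt{-9}}{5}\right) = 10 \left(3 - \frac{3 i}{5}\right) = 30 - 6 i$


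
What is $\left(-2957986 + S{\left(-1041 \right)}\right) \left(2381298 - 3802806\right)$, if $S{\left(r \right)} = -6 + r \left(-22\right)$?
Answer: $4172253915720$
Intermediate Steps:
$S{\left(r \right)} = -6 - 22 r$
$\left(-2957986 + S{\left(-1041 \right)}\right) \left(2381298 - 3802806\right) = \left(-2957986 - -22896\right) \left(2381298 - 3802806\right) = \left(-2957986 + \left(-6 + 22902\right)\right) \left(-1421508\right) = \left(-2957986 + 22896\right) \left(-1421508\right) = \left(-2935090\right) \left(-1421508\right) = 4172253915720$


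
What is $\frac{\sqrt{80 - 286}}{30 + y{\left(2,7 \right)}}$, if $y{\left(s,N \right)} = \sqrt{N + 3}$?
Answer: $- \frac{i \sqrt{515}}{445} + \frac{3 i \sqrt{206}}{89} \approx 0.4328 i$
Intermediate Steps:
$y{\left(s,N \right)} = \sqrt{3 + N}$
$\frac{\sqrt{80 - 286}}{30 + y{\left(2,7 \right)}} = \frac{\sqrt{80 - 286}}{30 + \sqrt{3 + 7}} = \frac{\sqrt{-206}}{30 + \sqrt{10}} = \frac{i \sqrt{206}}{30 + \sqrt{10}}$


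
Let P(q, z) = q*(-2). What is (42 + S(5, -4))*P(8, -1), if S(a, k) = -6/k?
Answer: -696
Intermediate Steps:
P(q, z) = -2*q
(42 + S(5, -4))*P(8, -1) = (42 - 6/(-4))*(-2*8) = (42 - 6*(-1/4))*(-16) = (42 + 3/2)*(-16) = (87/2)*(-16) = -696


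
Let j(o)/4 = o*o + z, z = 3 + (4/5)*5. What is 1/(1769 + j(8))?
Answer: 1/2053 ≈ 0.00048709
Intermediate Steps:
z = 7 (z = 3 + (4*(⅕))*5 = 3 + (⅘)*5 = 3 + 4 = 7)
j(o) = 28 + 4*o² (j(o) = 4*(o*o + 7) = 4*(o² + 7) = 4*(7 + o²) = 28 + 4*o²)
1/(1769 + j(8)) = 1/(1769 + (28 + 4*8²)) = 1/(1769 + (28 + 4*64)) = 1/(1769 + (28 + 256)) = 1/(1769 + 284) = 1/2053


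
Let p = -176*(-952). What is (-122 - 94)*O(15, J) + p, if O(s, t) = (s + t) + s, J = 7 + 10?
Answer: 157400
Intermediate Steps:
J = 17
O(s, t) = t + 2*s
p = 167552
(-122 - 94)*O(15, J) + p = (-122 - 94)*(17 + 2*15) + 167552 = -216*(17 + 30) + 167552 = -216*47 + 167552 = -10152 + 167552 = 157400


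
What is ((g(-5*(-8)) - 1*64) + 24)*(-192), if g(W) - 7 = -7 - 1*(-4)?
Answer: 6912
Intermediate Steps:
g(W) = 4 (g(W) = 7 + (-7 - 1*(-4)) = 7 + (-7 + 4) = 7 - 3 = 4)
((g(-5*(-8)) - 1*64) + 24)*(-192) = ((4 - 1*64) + 24)*(-192) = ((4 - 64) + 24)*(-192) = (-60 + 24)*(-192) = -36*(-192) = 6912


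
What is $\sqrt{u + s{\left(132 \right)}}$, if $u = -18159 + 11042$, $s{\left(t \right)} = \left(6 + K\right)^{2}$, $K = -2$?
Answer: $3 i \sqrt{789} \approx 84.267 i$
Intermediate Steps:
$s{\left(t \right)} = 16$ ($s{\left(t \right)} = \left(6 - 2\right)^{2} = 4^{2} = 16$)
$u = -7117$
$\sqrt{u + s{\left(132 \right)}} = \sqrt{-7117 + 16} = \sqrt{-7101} = 3 i \sqrt{789}$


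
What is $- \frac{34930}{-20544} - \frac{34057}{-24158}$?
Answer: $\frac{385876487}{124075488} \approx 3.11$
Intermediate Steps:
$- \frac{34930}{-20544} - \frac{34057}{-24158} = \left(-34930\right) \left(- \frac{1}{20544}\right) - - \frac{34057}{24158} = \frac{17465}{10272} + \frac{34057}{24158} = \frac{385876487}{124075488}$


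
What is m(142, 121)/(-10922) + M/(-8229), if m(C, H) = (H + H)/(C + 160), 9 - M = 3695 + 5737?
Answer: 5179874399/4523815946 ≈ 1.1450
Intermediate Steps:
M = -9423 (M = 9 - (3695 + 5737) = 9 - 1*9432 = 9 - 9432 = -9423)
m(C, H) = 2*H/(160 + C) (m(C, H) = (2*H)/(160 + C) = 2*H/(160 + C))
m(142, 121)/(-10922) + M/(-8229) = (2*121/(160 + 142))/(-10922) - 9423/(-8229) = (2*121/302)*(-1/10922) - 9423*(-1/8229) = (2*121*(1/302))*(-1/10922) + 3141/2743 = (121/151)*(-1/10922) + 3141/2743 = -121/1649222 + 3141/2743 = 5179874399/4523815946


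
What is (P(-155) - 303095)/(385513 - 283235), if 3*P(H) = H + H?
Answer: -909595/306834 ≈ -2.9645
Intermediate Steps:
P(H) = 2*H/3 (P(H) = (H + H)/3 = (2*H)/3 = 2*H/3)
(P(-155) - 303095)/(385513 - 283235) = ((⅔)*(-155) - 303095)/(385513 - 283235) = (-310/3 - 303095)/102278 = -909595/3*1/102278 = -909595/306834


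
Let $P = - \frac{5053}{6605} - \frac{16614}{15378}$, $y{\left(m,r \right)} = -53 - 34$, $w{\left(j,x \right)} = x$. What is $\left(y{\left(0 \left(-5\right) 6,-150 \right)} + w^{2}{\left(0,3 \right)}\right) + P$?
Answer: $- \frac{1351672054}{16928615} \approx -79.845$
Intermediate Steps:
$y{\left(m,r \right)} = -87$ ($y{\left(m,r \right)} = -53 - 34 = -87$)
$P = - \frac{31240084}{16928615}$ ($P = \left(-5053\right) \frac{1}{6605} - \frac{2769}{2563} = - \frac{5053}{6605} - \frac{2769}{2563} = - \frac{31240084}{16928615} \approx -1.8454$)
$\left(y{\left(0 \left(-5\right) 6,-150 \right)} + w^{2}{\left(0,3 \right)}\right) + P = \left(-87 + 3^{2}\right) - \frac{31240084}{16928615} = \left(-87 + 9\right) - \frac{31240084}{16928615} = -78 - \frac{31240084}{16928615} = - \frac{1351672054}{16928615}$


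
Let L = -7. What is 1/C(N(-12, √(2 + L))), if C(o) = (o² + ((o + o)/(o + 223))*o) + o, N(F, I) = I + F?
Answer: (-√5 + 211*I)/(2*(2387*√5 + 13595*I)) ≈ 0.0066958 + 0.0027111*I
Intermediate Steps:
N(F, I) = F + I
C(o) = o + o² + 2*o²/(223 + o) (C(o) = (o² + ((2*o)/(223 + o))*o) + o = (o² + (2*o/(223 + o))*o) + o = (o² + 2*o²/(223 + o)) + o = o + o² + 2*o²/(223 + o))
1/C(N(-12, √(2 + L))) = 1/((-12 + √(2 - 7))*(223 + (-12 + √(2 - 7))² + 226*(-12 + √(2 - 7)))/(223 + (-12 + √(2 - 7)))) = 1/((-12 + √(-5))*(223 + (-12 + √(-5))² + 226*(-12 + √(-5)))/(223 + (-12 + √(-5)))) = 1/((-12 + I*√5)*(223 + (-12 + I*√5)² + 226*(-12 + I*√5))/(223 + (-12 + I*√5))) = 1/((-12 + I*√5)*(223 + (-12 + I*√5)² + (-2712 + 226*I*√5))/(211 + I*√5)) = 1/((-12 + I*√5)*(-2489 + (-12 + I*√5)² + 226*I*√5)/(211 + I*√5)) = (211 + I*√5)/((-12 + I*√5)*(-2489 + (-12 + I*√5)² + 226*I*√5))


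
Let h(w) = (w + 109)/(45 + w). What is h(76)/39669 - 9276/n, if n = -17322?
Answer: 7421255249/13857452763 ≈ 0.53554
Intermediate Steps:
h(w) = (109 + w)/(45 + w)
h(76)/39669 - 9276/n = ((109 + 76)/(45 + 76))/39669 - 9276/(-17322) = (185/121)*(1/39669) - 9276*(-1/17322) = ((1/121)*185)*(1/39669) + 1546/2887 = (185/121)*(1/39669) + 1546/2887 = 185/4799949 + 1546/2887 = 7421255249/13857452763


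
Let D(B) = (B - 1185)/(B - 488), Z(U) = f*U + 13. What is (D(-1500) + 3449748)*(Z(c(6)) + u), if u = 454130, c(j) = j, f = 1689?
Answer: 3184058887149393/1988 ≈ 1.6016e+12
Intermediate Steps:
Z(U) = 13 + 1689*U (Z(U) = 1689*U + 13 = 13 + 1689*U)
D(B) = (-1185 + B)/(-488 + B)
(D(-1500) + 3449748)*(Z(c(6)) + u) = ((-1185 - 1500)/(-488 - 1500) + 3449748)*((13 + 1689*6) + 454130) = (-2685/(-1988) + 3449748)*((13 + 10134) + 454130) = (-1/1988*(-2685) + 3449748)*(10147 + 454130) = (2685/1988 + 3449748)*464277 = (6858101709/1988)*464277 = 3184058887149393/1988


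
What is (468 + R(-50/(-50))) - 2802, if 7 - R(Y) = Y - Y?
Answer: -2327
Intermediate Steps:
R(Y) = 7 (R(Y) = 7 - (Y - Y) = 7 - 1*0 = 7 + 0 = 7)
(468 + R(-50/(-50))) - 2802 = (468 + 7) - 2802 = 475 - 2802 = -2327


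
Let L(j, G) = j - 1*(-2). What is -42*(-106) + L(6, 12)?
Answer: 4460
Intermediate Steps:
L(j, G) = 2 + j (L(j, G) = j + 2 = 2 + j)
-42*(-106) + L(6, 12) = -42*(-106) + (2 + 6) = 4452 + 8 = 4460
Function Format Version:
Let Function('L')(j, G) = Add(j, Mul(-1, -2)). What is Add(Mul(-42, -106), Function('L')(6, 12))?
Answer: 4460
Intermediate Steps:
Function('L')(j, G) = Add(2, j) (Function('L')(j, G) = Add(j, 2) = Add(2, j))
Add(Mul(-42, -106), Function('L')(6, 12)) = Add(Mul(-42, -106), Add(2, 6)) = Add(4452, 8) = 4460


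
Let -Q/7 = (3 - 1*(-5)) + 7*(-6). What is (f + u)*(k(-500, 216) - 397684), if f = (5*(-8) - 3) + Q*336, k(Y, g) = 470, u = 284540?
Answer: -144770600510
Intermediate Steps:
Q = 238 (Q = -7*((3 - 1*(-5)) + 7*(-6)) = -7*((3 + 5) - 42) = -7*(8 - 42) = -7*(-34) = 238)
f = 79925 (f = (5*(-8) - 3) + 238*336 = (-40 - 3) + 79968 = -43 + 79968 = 79925)
(f + u)*(k(-500, 216) - 397684) = (79925 + 284540)*(470 - 397684) = 364465*(-397214) = -144770600510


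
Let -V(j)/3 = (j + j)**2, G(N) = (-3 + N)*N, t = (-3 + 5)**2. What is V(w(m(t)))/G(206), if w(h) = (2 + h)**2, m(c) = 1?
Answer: -486/20909 ≈ -0.023244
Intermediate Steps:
t = 4 (t = 2**2 = 4)
G(N) = N*(-3 + N)
V(j) = -12*j**2 (V(j) = -3*(j + j)**2 = -3*4*j**2 = -12*j**2)
V(w(m(t)))/G(206) = (-12*(2 + 1)**4)/((206*(-3 + 206))) = (-12*(3**2)**2)/((206*203)) = -12*9**2/41818 = -12*81*(1/41818) = -972*1/41818 = -486/20909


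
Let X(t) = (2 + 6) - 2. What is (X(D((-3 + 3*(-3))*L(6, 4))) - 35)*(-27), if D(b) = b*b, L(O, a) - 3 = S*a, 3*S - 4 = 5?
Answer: 783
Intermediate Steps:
S = 3 (S = 4/3 + (⅓)*5 = 4/3 + 5/3 = 3)
L(O, a) = 3 + 3*a
D(b) = b²
X(t) = 6 (X(t) = 8 - 2 = 6)
(X(D((-3 + 3*(-3))*L(6, 4))) - 35)*(-27) = (6 - 35)*(-27) = -29*(-27) = 783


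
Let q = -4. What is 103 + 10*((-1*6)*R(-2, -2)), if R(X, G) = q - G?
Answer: 223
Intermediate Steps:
R(X, G) = -4 - G
103 + 10*((-1*6)*R(-2, -2)) = 103 + 10*((-1*6)*(-4 - 1*(-2))) = 103 + 10*(-6*(-4 + 2)) = 103 + 10*(-6*(-2)) = 103 + 10*12 = 103 + 120 = 223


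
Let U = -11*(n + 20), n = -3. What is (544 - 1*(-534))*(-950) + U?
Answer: -1024287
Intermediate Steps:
U = -187 (U = -11*(-3 + 20) = -11*17 = -187)
(544 - 1*(-534))*(-950) + U = (544 - 1*(-534))*(-950) - 187 = (544 + 534)*(-950) - 187 = 1078*(-950) - 187 = -1024100 - 187 = -1024287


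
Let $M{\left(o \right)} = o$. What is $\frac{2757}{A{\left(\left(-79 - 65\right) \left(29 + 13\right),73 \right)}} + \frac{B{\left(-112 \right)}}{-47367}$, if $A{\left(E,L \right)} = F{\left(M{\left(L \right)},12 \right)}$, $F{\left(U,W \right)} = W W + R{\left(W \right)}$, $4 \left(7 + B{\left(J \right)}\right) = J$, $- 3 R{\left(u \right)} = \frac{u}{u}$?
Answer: $\frac{391787542}{20415177} \approx 19.191$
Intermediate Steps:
$R{\left(u \right)} = - \frac{1}{3}$ ($R{\left(u \right)} = - \frac{u \frac{1}{u}}{3} = \left(- \frac{1}{3}\right) 1 = - \frac{1}{3}$)
$B{\left(J \right)} = -7 + \frac{J}{4}$
$F{\left(U,W \right)} = - \frac{1}{3} + W^{2}$ ($F{\left(U,W \right)} = W W - \frac{1}{3} = W^{2} - \frac{1}{3} = - \frac{1}{3} + W^{2}$)
$A{\left(E,L \right)} = \frac{431}{3}$ ($A{\left(E,L \right)} = - \frac{1}{3} + 12^{2} = - \frac{1}{3} + 144 = \frac{431}{3}$)
$\frac{2757}{A{\left(\left(-79 - 65\right) \left(29 + 13\right),73 \right)}} + \frac{B{\left(-112 \right)}}{-47367} = \frac{2757}{\frac{431}{3}} + \frac{-7 + \frac{1}{4} \left(-112\right)}{-47367} = 2757 \cdot \frac{3}{431} + \left(-7 - 28\right) \left(- \frac{1}{47367}\right) = \frac{8271}{431} - - \frac{35}{47367} = \frac{8271}{431} + \frac{35}{47367} = \frac{391787542}{20415177}$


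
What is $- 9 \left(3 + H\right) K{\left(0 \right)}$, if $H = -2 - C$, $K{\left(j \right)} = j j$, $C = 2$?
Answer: $0$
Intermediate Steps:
$K{\left(j \right)} = j^{2}$
$H = -4$ ($H = -2 - 2 = -4$)
$- 9 \left(3 + H\right) K{\left(0 \right)} = - 9 \left(3 - 4\right) 0^{2} = \left(-9\right) \left(-1\right) 0 = 9 \cdot 0 = 0$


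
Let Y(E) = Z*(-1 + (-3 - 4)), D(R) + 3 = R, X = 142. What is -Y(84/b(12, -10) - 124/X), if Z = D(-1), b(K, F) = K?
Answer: -32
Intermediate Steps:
D(R) = -3 + R
Z = -4 (Z = -3 - 1 = -4)
Y(E) = 32 (Y(E) = -4*(-1 + (-3 - 4)) = -4*(-1 - 7) = -4*(-8) = 32)
-Y(84/b(12, -10) - 124/X) = -1*32 = -32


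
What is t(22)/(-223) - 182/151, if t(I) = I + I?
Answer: -47230/33673 ≈ -1.4026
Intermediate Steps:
t(I) = 2*I
t(22)/(-223) - 182/151 = (2*22)/(-223) - 182/151 = 44*(-1/223) - 182*1/151 = -44/223 - 182/151 = -47230/33673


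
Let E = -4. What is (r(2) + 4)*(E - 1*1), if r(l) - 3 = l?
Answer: -45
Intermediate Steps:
r(l) = 3 + l
(r(2) + 4)*(E - 1*1) = ((3 + 2) + 4)*(-4 - 1*1) = (5 + 4)*(-4 - 1) = 9*(-5) = -45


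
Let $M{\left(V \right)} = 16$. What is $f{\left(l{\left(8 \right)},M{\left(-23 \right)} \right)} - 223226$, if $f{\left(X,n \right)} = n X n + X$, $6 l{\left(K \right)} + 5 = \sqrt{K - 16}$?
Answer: $- \frac{1340641}{6} + \frac{257 i \sqrt{2}}{3} \approx -2.2344 \cdot 10^{5} + 121.15 i$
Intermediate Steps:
$l{\left(K \right)} = - \frac{5}{6} + \frac{\sqrt{-16 + K}}{6}$ ($l{\left(K \right)} = - \frac{5}{6} + \frac{\sqrt{K - 16}}{6} = - \frac{5}{6} + \frac{\sqrt{-16 + K}}{6}$)
$f{\left(X,n \right)} = X + X n^{2}$ ($f{\left(X,n \right)} = X n n + X = X n^{2} + X = X + X n^{2}$)
$f{\left(l{\left(8 \right)},M{\left(-23 \right)} \right)} - 223226 = \left(- \frac{5}{6} + \frac{\sqrt{-16 + 8}}{6}\right) \left(1 + 16^{2}\right) - 223226 = \left(- \frac{5}{6} + \frac{\sqrt{-8}}{6}\right) \left(1 + 256\right) - 223226 = \left(- \frac{5}{6} + \frac{2 i \sqrt{2}}{6}\right) 257 - 223226 = \left(- \frac{5}{6} + \frac{i \sqrt{2}}{3}\right) 257 - 223226 = \left(- \frac{1285}{6} + \frac{257 i \sqrt{2}}{3}\right) - 223226 = - \frac{1340641}{6} + \frac{257 i \sqrt{2}}{3}$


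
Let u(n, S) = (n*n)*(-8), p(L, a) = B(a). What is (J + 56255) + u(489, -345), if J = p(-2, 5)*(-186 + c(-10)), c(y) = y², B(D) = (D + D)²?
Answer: -1865313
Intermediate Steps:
B(D) = 4*D² (B(D) = (2*D)² = 4*D²)
p(L, a) = 4*a²
J = -8600 (J = (4*5²)*(-186 + (-10)²) = (4*25)*(-186 + 100) = 100*(-86) = -8600)
u(n, S) = -8*n² (u(n, S) = n²*(-8) = -8*n²)
(J + 56255) + u(489, -345) = (-8600 + 56255) - 8*489² = 47655 - 8*239121 = 47655 - 1912968 = -1865313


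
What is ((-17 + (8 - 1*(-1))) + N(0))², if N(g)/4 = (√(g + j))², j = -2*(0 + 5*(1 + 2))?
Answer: 16384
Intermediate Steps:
j = -30 (j = -2*(0 + 5*3) = -2*(0 + 15) = -2*15 = -30)
N(g) = -120 + 4*g (N(g) = 4*(√(g - 30))² = 4*(√(-30 + g))² = 4*(-30 + g) = -120 + 4*g)
((-17 + (8 - 1*(-1))) + N(0))² = ((-17 + (8 - 1*(-1))) + (-120 + 4*0))² = ((-17 + (8 + 1)) + (-120 + 0))² = ((-17 + 9) - 120)² = (-8 - 120)² = (-128)² = 16384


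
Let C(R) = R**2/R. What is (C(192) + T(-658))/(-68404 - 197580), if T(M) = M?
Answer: 233/132992 ≈ 0.0017520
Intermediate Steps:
C(R) = R
(C(192) + T(-658))/(-68404 - 197580) = (192 - 658)/(-68404 - 197580) = -466/(-265984) = -466*(-1/265984) = 233/132992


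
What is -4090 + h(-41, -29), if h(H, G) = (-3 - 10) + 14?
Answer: -4089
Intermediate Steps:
h(H, G) = 1 (h(H, G) = -13 + 14 = 1)
-4090 + h(-41, -29) = -4090 + 1 = -4089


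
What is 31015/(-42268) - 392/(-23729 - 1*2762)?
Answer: -805049309/1119721588 ≈ -0.71897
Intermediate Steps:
31015/(-42268) - 392/(-23729 - 1*2762) = 31015*(-1/42268) - 392/(-23729 - 2762) = -31015/42268 - 392/(-26491) = -31015/42268 - 392*(-1/26491) = -31015/42268 + 392/26491 = -805049309/1119721588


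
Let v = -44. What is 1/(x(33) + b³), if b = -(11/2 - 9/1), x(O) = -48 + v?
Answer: -8/393 ≈ -0.020356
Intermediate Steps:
x(O) = -92 (x(O) = -48 - 44 = -92)
b = 7/2 (b = -(11*(½) - 9*1) = -(11/2 - 9) = -1*(-7/2) = 7/2 ≈ 3.5000)
1/(x(33) + b³) = 1/(-92 + (7/2)³) = 1/(-92 + 343/8) = 1/(-393/8) = -8/393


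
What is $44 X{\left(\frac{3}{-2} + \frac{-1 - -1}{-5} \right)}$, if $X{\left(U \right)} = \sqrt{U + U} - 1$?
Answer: $-44 + 44 i \sqrt{3} \approx -44.0 + 76.21 i$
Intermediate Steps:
$X{\left(U \right)} = -1 + \sqrt{2} \sqrt{U}$ ($X{\left(U \right)} = \sqrt{2 U} - 1 = \sqrt{2} \sqrt{U} - 1 = -1 + \sqrt{2} \sqrt{U}$)
$44 X{\left(\frac{3}{-2} + \frac{-1 - -1}{-5} \right)} = 44 \left(-1 + \sqrt{2} \sqrt{\frac{3}{-2} + \frac{-1 - -1}{-5}}\right) = 44 \left(-1 + \sqrt{2} \sqrt{3 \left(- \frac{1}{2}\right) + \left(-1 + 1\right) \left(- \frac{1}{5}\right)}\right) = 44 \left(-1 + \sqrt{2} \sqrt{- \frac{3}{2} + 0 \left(- \frac{1}{5}\right)}\right) = 44 \left(-1 + \sqrt{2} \sqrt{- \frac{3}{2} + 0}\right) = 44 \left(-1 + \sqrt{2} \sqrt{- \frac{3}{2}}\right) = 44 \left(-1 + \sqrt{2} \frac{i \sqrt{6}}{2}\right) = 44 \left(-1 + i \sqrt{3}\right) = -44 + 44 i \sqrt{3}$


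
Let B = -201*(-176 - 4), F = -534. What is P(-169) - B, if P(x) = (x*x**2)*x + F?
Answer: 815694007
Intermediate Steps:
B = 36180 (B = -201*(-180) = 36180)
P(x) = -534 + x**4 (P(x) = (x*x**2)*x - 534 = x**3*x - 534 = x**4 - 534 = -534 + x**4)
P(-169) - B = (-534 + (-169)**4) - 1*36180 = (-534 + 815730721) - 36180 = 815730187 - 36180 = 815694007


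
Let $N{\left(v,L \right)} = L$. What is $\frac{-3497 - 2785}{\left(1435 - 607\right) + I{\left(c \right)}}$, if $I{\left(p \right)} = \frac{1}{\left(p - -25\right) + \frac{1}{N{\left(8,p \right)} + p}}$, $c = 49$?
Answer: $- \frac{22781673}{3002791} \approx -7.5868$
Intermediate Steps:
$I{\left(p \right)} = \frac{1}{25 + p + \frac{1}{2 p}}$ ($I{\left(p \right)} = \frac{1}{\left(p - -25\right) + \frac{1}{p + p}} = \frac{1}{\left(p + 25\right) + \frac{1}{2 p}} = \frac{1}{\left(25 + p\right) + \frac{1}{2 p}} = \frac{1}{25 + p + \frac{1}{2 p}}$)
$\frac{-3497 - 2785}{\left(1435 - 607\right) + I{\left(c \right)}} = \frac{-3497 - 2785}{\left(1435 - 607\right) + 2 \cdot 49 \frac{1}{1 + 2 \cdot 49^{2} + 50 \cdot 49}} = - \frac{6282}{828 + 2 \cdot 49 \frac{1}{1 + 2 \cdot 2401 + 2450}} = - \frac{6282}{828 + 2 \cdot 49 \frac{1}{1 + 4802 + 2450}} = - \frac{6282}{828 + 2 \cdot 49 \cdot \frac{1}{7253}} = - \frac{6282}{828 + \frac{98}{7253}} = - \frac{6282}{\frac{6005582}{7253}} = \left(-6282\right) \frac{7253}{6005582} = - \frac{22781673}{3002791}$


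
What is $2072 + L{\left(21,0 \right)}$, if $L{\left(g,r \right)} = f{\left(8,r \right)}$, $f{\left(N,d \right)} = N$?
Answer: $2080$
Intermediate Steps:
$L{\left(g,r \right)} = 8$
$2072 + L{\left(21,0 \right)} = 2072 + 8 = 2080$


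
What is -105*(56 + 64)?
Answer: -12600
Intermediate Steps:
-105*(56 + 64) = -105*120 = -12600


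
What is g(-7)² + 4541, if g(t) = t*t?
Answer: 6942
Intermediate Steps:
g(t) = t²
g(-7)² + 4541 = ((-7)²)² + 4541 = 49² + 4541 = 2401 + 4541 = 6942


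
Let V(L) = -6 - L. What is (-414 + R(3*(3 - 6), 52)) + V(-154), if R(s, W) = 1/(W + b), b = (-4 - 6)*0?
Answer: -13831/52 ≈ -265.98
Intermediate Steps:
b = 0 (b = -10*0 = 0)
R(s, W) = 1/W (R(s, W) = 1/(W + 0) = 1/W)
(-414 + R(3*(3 - 6), 52)) + V(-154) = (-414 + 1/52) + (-6 - 1*(-154)) = (-414 + 1/52) + (-6 + 154) = -21527/52 + 148 = -13831/52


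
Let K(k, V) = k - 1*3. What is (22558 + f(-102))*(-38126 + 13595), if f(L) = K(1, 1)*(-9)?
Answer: -553811856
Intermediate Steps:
K(k, V) = -3 + k (K(k, V) = k - 3 = -3 + k)
f(L) = 18 (f(L) = (-3 + 1)*(-9) = -2*(-9) = 18)
(22558 + f(-102))*(-38126 + 13595) = (22558 + 18)*(-38126 + 13595) = 22576*(-24531) = -553811856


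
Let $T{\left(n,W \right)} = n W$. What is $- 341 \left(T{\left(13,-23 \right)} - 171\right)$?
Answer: $160270$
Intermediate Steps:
$T{\left(n,W \right)} = W n$
$- 341 \left(T{\left(13,-23 \right)} - 171\right) = - 341 \left(\left(-23\right) 13 - 171\right) = - 341 \left(-299 - 171\right) = \left(-341\right) \left(-470\right) = 160270$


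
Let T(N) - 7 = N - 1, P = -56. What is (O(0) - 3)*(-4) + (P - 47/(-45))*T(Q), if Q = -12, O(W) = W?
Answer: 5126/15 ≈ 341.73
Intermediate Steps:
T(N) = 6 + N (T(N) = 7 + (N - 1) = 7 + (-1 + N) = 6 + N)
(O(0) - 3)*(-4) + (P - 47/(-45))*T(Q) = (0 - 3)*(-4) + (-56 - 47/(-45))*(6 - 12) = -3*(-4) + (-56 - 47*(-1)/45)*(-6) = 12 + (-56 - 1*(-47/45))*(-6) = 12 + (-56 + 47/45)*(-6) = 12 - 2473/45*(-6) = 12 + 4946/15 = 5126/15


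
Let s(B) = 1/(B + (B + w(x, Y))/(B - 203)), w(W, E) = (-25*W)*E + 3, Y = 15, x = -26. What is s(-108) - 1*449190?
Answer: -19419831581/43233 ≈ -4.4919e+5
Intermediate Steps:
w(W, E) = 3 - 25*E*W (w(W, E) = -25*E*W + 3 = 3 - 25*E*W)
s(B) = 1/(B + (9753 + B)/(-203 + B)) (s(B) = 1/(B + (B + (3 - 25*15*(-26)))/(B - 203)) = 1/(B + (B + (3 + 9750))/(-203 + B)) = 1/(B + (B + 9753)/(-203 + B)) = 1/(B + (9753 + B)/(-203 + B)))
s(-108) - 1*449190 = (-203 - 108)/(9753 + (-108)**2 - 202*(-108)) - 1*449190 = -311/(9753 + 11664 + 21816) - 449190 = -311/43233 - 449190 = -19419831581/43233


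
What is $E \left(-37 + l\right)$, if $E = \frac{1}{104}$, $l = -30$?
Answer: $- \frac{67}{104} \approx -0.64423$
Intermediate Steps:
$E = \frac{1}{104} \approx 0.0096154$
$E \left(-37 + l\right) = \frac{-37 - 30}{104} = \frac{1}{104} \left(-67\right) = - \frac{67}{104}$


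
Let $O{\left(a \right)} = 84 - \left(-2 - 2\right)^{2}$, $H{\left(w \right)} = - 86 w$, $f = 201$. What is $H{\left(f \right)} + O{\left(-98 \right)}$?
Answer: $-17218$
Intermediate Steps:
$O{\left(a \right)} = 68$ ($O{\left(a \right)} = 84 - \left(-4\right)^{2} = 84 - 16 = 68$)
$H{\left(f \right)} + O{\left(-98 \right)} = \left(-86\right) 201 + 68 = -17286 + 68 = -17218$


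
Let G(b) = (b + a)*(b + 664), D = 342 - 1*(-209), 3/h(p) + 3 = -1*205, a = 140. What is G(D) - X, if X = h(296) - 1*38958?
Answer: 182732787/208 ≈ 8.7852e+5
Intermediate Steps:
h(p) = -3/208 (h(p) = 3/(-3 - 1*205) = 3/(-3 - 205) = 3/(-208) = 3*(-1/208) = -3/208)
D = 551 (D = 342 + 209 = 551)
G(b) = (140 + b)*(664 + b) (G(b) = (b + 140)*(b + 664) = (140 + b)*(664 + b))
X = -8103267/208 (X = -3/208 - 1*38958 = -3/208 - 38958 = -8103267/208 ≈ -38958.)
G(D) - X = (92960 + 551² + 804*551) - 1*(-8103267/208) = (92960 + 303601 + 443004) + 8103267/208 = 839565 + 8103267/208 = 182732787/208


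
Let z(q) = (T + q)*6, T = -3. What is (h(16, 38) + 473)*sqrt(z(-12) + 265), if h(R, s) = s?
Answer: 2555*sqrt(7) ≈ 6759.9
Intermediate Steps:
z(q) = -18 + 6*q (z(q) = (-3 + q)*6 = -18 + 6*q)
(h(16, 38) + 473)*sqrt(z(-12) + 265) = (38 + 473)*sqrt((-18 + 6*(-12)) + 265) = 511*sqrt((-18 - 72) + 265) = 511*sqrt(-90 + 265) = 511*sqrt(175) = 511*(5*sqrt(7)) = 2555*sqrt(7)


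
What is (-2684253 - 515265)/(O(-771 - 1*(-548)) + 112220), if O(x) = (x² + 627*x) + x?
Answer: -3199518/21905 ≈ -146.06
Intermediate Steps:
O(x) = x² + 628*x
(-2684253 - 515265)/(O(-771 - 1*(-548)) + 112220) = (-2684253 - 515265)/((-771 - 1*(-548))*(628 + (-771 - 1*(-548))) + 112220) = -3199518/((-771 + 548)*(628 + (-771 + 548)) + 112220) = -3199518/(-223*(628 - 223) + 112220) = -3199518/(-223*405 + 112220) = -3199518/(-90315 + 112220) = -3199518/21905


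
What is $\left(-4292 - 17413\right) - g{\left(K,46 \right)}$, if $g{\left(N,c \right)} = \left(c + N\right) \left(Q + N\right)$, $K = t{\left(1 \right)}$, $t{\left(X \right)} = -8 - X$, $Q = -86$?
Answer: $-18190$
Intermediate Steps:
$K = -9$ ($K = -8 - 1 = -9$)
$g{\left(N,c \right)} = \left(-86 + N\right) \left(N + c\right)$ ($g{\left(N,c \right)} = \left(c + N\right) \left(-86 + N\right) = \left(N + c\right) \left(-86 + N\right) = \left(-86 + N\right) \left(N + c\right)$)
$\left(-4292 - 17413\right) - g{\left(K,46 \right)} = \left(-4292 - 17413\right) - \left(\left(-9\right)^{2} - -774 - 3956 - 414\right) = -21705 - \left(81 + 774 - 3956 - 414\right) = -21705 - -3515 = -21705 + 3515 = -18190$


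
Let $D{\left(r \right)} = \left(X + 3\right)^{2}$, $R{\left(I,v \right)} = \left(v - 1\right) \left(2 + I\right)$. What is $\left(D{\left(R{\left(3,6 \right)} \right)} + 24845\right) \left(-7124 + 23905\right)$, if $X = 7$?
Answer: $418602045$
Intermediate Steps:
$R{\left(I,v \right)} = \left(-1 + v\right) \left(2 + I\right)$
$D{\left(r \right)} = 100$ ($D{\left(r \right)} = \left(7 + 3\right)^{2} = 10^{2} = 100$)
$\left(D{\left(R{\left(3,6 \right)} \right)} + 24845\right) \left(-7124 + 23905\right) = \left(100 + 24845\right) \left(-7124 + 23905\right) = 24945 \cdot 16781 = 418602045$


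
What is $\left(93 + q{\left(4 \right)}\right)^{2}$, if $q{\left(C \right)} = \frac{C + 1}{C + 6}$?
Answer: $\frac{34969}{4} \approx 8742.3$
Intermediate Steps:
$q{\left(C \right)} = \frac{1 + C}{6 + C}$
$\left(93 + q{\left(4 \right)}\right)^{2} = \left(93 + \frac{1 + 4}{6 + 4}\right)^{2} = \left(93 + \frac{1}{10} \cdot 5\right)^{2} = \left(93 + \frac{1}{2}\right)^{2} = \left(\frac{187}{2}\right)^{2} = \frac{34969}{4}$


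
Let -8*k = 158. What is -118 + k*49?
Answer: -4343/4 ≈ -1085.8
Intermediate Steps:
k = -79/4 (k = -⅛*158 = -79/4 ≈ -19.750)
-118 + k*49 = -118 - 79/4*49 = -118 - 3871/4 = -4343/4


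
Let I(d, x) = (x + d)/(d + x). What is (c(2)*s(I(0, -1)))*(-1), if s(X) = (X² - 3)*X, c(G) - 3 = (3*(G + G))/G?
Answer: 18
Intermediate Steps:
c(G) = 9 (c(G) = 3 + (3*(G + G))/G = 3 + (3*(2*G))/G = 3 + (6*G)/G = 3 + 6 = 9)
I(d, x) = 1 (I(d, x) = (d + x)/(d + x) = 1)
s(X) = X*(-3 + X²) (s(X) = (-3 + X²)*X = X*(-3 + X²))
(c(2)*s(I(0, -1)))*(-1) = (9*(1*(-3 + 1²)))*(-1) = (9*(1*(-3 + 1)))*(-1) = (9*(1*(-2)))*(-1) = (9*(-2))*(-1) = -18*(-1) = 18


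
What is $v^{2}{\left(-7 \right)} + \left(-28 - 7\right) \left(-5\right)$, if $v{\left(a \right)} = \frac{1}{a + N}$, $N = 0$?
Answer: $\frac{8576}{49} \approx 175.02$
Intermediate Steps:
$v{\left(a \right)} = \frac{1}{a}$ ($v{\left(a \right)} = \frac{1}{a + 0} = \frac{1}{a}$)
$v^{2}{\left(-7 \right)} + \left(-28 - 7\right) \left(-5\right) = \left(\frac{1}{-7}\right)^{2} + \left(-28 - 7\right) \left(-5\right) = \left(- \frac{1}{7}\right)^{2} - -175 = \frac{1}{49} + 175 = \frac{8576}{49}$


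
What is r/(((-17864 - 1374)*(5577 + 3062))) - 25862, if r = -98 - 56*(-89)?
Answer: -2149094469785/83098541 ≈ -25862.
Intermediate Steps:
r = 4886 (r = -98 + 4984 = 4886)
r/(((-17864 - 1374)*(5577 + 3062))) - 25862 = 4886/(((-17864 - 1374)*(5577 + 3062))) - 25862 = 4886/((-19238*8639)) - 25862 = 4886/(-166197082) - 25862 = 4886*(-1/166197082) - 25862 = -2443/83098541 - 25862 = -2149094469785/83098541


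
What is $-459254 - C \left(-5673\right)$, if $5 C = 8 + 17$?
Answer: $-430889$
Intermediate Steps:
$C = 5$ ($C = \frac{8 + 17}{5} = \frac{1}{5} \cdot 25 = 5$)
$-459254 - C \left(-5673\right) = -459254 - 5 \left(-5673\right) = -459254 - -28365 = -459254 + 28365 = -430889$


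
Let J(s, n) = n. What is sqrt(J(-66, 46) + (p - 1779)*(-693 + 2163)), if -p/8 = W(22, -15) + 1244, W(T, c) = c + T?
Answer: 2*I*sqrt(4331711) ≈ 4162.6*I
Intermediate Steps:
W(T, c) = T + c
p = -10008 (p = -8*((22 - 15) + 1244) = -8*(7 + 1244) = -8*1251 = -10008)
sqrt(J(-66, 46) + (p - 1779)*(-693 + 2163)) = sqrt(46 + (-10008 - 1779)*(-693 + 2163)) = sqrt(46 - 11787*1470) = sqrt(46 - 17326890) = sqrt(-17326844) = 2*I*sqrt(4331711)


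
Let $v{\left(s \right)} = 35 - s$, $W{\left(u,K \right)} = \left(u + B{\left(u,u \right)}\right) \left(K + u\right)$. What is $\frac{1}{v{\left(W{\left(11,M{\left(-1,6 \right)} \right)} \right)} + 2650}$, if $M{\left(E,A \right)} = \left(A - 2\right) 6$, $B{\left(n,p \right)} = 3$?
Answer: $\frac{1}{2195} \approx 0.00045558$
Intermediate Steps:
$M{\left(E,A \right)} = -12 + 6 A$ ($M{\left(E,A \right)} = \left(-2 + A\right) 6 = -12 + 6 A$)
$W{\left(u,K \right)} = \left(3 + u\right) \left(K + u\right)$ ($W{\left(u,K \right)} = \left(u + 3\right) \left(K + u\right) = \left(3 + u\right) \left(K + u\right)$)
$\frac{1}{v{\left(W{\left(11,M{\left(-1,6 \right)} \right)} \right)} + 2650} = \frac{1}{\left(35 - \left(11^{2} + 3 \left(-12 + 6 \cdot 6\right) + 3 \cdot 11 + \left(-12 + 6 \cdot 6\right) 11\right)\right) + 2650} = \frac{1}{\left(35 - \left(121 + 3 \left(-12 + 36\right) + 33 + \left(-12 + 36\right) 11\right)\right) + 2650} = \frac{1}{\left(35 - \left(121 + 3 \cdot 24 + 33 + 24 \cdot 11\right)\right) + 2650} = \frac{1}{\left(35 - \left(121 + 72 + 33 + 264\right)\right) + 2650} = \frac{1}{\left(35 - 490\right) + 2650} = \frac{1}{-455 + 2650} = \frac{1}{2195}$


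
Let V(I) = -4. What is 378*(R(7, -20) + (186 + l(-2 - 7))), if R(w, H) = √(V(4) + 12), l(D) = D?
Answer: 66906 + 756*√2 ≈ 67975.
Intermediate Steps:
R(w, H) = 2*√2 (R(w, H) = √(-4 + 12) = √8 = 2*√2)
378*(R(7, -20) + (186 + l(-2 - 7))) = 378*(2*√2 + (186 + (-2 - 7))) = 378*(2*√2 + (186 - 9)) = 378*(2*√2 + 177) = 378*(177 + 2*√2) = 66906 + 756*√2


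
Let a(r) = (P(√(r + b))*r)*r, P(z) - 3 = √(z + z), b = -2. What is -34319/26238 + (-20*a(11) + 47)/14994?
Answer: -58652815/32784381 - 1210*√6/7497 ≈ -2.1844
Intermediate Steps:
P(z) = 3 + √2*√z (P(z) = 3 + √(z + z) = 3 + √(2*z) = 3 + √2*√z)
a(r) = r²*(3 + √2*(-2 + r)^(¼)) (a(r) = ((3 + √2*√(√(r - 2)))*r)*r = ((3 + √2*√(√(-2 + r)))*r)*r = ((3 + √2*(-2 + r)^(¼))*r)*r = (r*(3 + √2*(-2 + r)^(¼)))*r = r²*(3 + √2*(-2 + r)^(¼)))
-34319/26238 + (-20*a(11) + 47)/14994 = -34319/26238 + (-20*11²*(3 + √2*(-2 + 11)^(¼)) + 47)/14994 = -34319*1/26238 + (-2420*(3 + √2*9^(¼)) + 47)*(1/14994) = -34319/26238 + (-2420*(3 + √2*√3) + 47)*(1/14994) = -34319/26238 + (-2420*(3 + √6) + 47)*(1/14994) = -34319/26238 + (-20*(363 + 121*√6) + 47)*(1/14994) = -34319/26238 + ((-7260 - 2420*√6) + 47)*(1/14994) = -34319/26238 + (-7213 - 2420*√6)*(1/14994) = -34319/26238 + (-7213/14994 - 1210*√6/7497) = -58652815/32784381 - 1210*√6/7497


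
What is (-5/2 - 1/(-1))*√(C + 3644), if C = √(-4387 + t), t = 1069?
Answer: -3*√(3644 + I*√3318)/2 ≈ -90.551 - 0.71564*I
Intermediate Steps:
C = I*√3318 (C = √(-4387 + 1069) = √(-3318) = I*√3318 ≈ 57.602*I)
(-5/2 - 1/(-1))*√(C + 3644) = (-5/2 - 1/(-1))*√(I*√3318 + 3644) = (-5*½ - 1*(-1))*√(3644 + I*√3318) = (-5/2 + 1)*√(3644 + I*√3318) = -3*√(3644 + I*√3318)/2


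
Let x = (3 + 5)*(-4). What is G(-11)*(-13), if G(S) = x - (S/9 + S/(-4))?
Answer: 15691/36 ≈ 435.86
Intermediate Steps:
x = -32 (x = 8*(-4) = -32)
G(S) = -32 + 5*S/36 (G(S) = -32 - (S/9 + S/(-4)) = -32 - (S*(⅑) + S*(-¼)) = -32 - (S/9 - S/4) = -32 - (-5)*S/36 = -32 + 5*S/36)
G(-11)*(-13) = (-32 + (5/36)*(-11))*(-13) = (-32 - 55/36)*(-13) = -1207/36*(-13) = 15691/36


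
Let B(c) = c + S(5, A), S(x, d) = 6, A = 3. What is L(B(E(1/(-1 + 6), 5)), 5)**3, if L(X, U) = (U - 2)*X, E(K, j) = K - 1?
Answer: 474552/125 ≈ 3796.4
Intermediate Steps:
E(K, j) = -1 + K
B(c) = 6 + c (B(c) = c + 6 = 6 + c)
L(X, U) = X*(-2 + U) (L(X, U) = (-2 + U)*X = X*(-2 + U))
L(B(E(1/(-1 + 6), 5)), 5)**3 = ((6 + (-1 + 1/(-1 + 6)))*(-2 + 5))**3 = ((6 + (-1 + 1/5))*3)**3 = ((6 - 4/5)*3)**3 = ((26/5)*3)**3 = (78/5)**3 = 474552/125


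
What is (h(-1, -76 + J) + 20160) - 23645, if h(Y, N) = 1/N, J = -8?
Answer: -292741/84 ≈ -3485.0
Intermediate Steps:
(h(-1, -76 + J) + 20160) - 23645 = (1/(-76 - 8) + 20160) - 23645 = (1/(-84) + 20160) - 23645 = (-1/84 + 20160) - 23645 = 1693439/84 - 23645 = -292741/84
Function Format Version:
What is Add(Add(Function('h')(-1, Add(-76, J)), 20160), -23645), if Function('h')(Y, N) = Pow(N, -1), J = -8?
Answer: Rational(-292741, 84) ≈ -3485.0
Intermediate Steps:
Add(Add(Function('h')(-1, Add(-76, J)), 20160), -23645) = Add(Add(Pow(Add(-76, -8), -1), 20160), -23645) = Add(Add(Pow(-84, -1), 20160), -23645) = Add(Add(Rational(-1, 84), 20160), -23645) = Add(Rational(1693439, 84), -23645) = Rational(-292741, 84)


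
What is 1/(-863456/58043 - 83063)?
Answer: -58043/4822089165 ≈ -1.2037e-5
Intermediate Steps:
1/(-863456/58043 - 83063) = 1/(-4822089165/58043) = -58043/4822089165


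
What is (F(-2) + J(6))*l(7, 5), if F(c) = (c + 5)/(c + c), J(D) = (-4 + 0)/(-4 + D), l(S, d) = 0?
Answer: 0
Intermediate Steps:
J(D) = -4/(-4 + D)
F(c) = (5 + c)/(2*c) (F(c) = (5 + c)/((2*c)) = (5 + c)*(1/(2*c)) = (5 + c)/(2*c))
(F(-2) + J(6))*l(7, 5) = ((½)*(5 - 2)/(-2) - 4/(-4 + 6))*0 = ((½)*(-½)*3 - 4/2)*0 = (-¾ - 4*½)*0 = (-¾ - 2)*0 = -11/4*0 = 0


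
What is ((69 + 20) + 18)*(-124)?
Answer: -13268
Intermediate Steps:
((69 + 20) + 18)*(-124) = (89 + 18)*(-124) = 107*(-124) = -13268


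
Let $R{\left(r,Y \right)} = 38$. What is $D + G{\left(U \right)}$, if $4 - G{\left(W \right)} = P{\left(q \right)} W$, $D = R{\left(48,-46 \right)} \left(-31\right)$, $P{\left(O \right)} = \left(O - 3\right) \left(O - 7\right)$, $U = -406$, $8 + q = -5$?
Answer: $128746$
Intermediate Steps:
$q = -13$ ($q = -8 - 5 = -13$)
$P{\left(O \right)} = \left(-7 + O\right) \left(-3 + O\right)$ ($P{\left(O \right)} = \left(-3 + O\right) \left(-7 + O\right) = \left(-7 + O\right) \left(-3 + O\right)$)
$D = -1178$ ($D = 38 \left(-31\right) = -1178$)
$G{\left(W \right)} = 4 - 320 W$ ($G{\left(W \right)} = 4 - \left(21 + \left(-13\right)^{2} - -130\right) W = 4 - \left(21 + 169 + 130\right) W = 4 - 320 W$)
$D + G{\left(U \right)} = -1178 + \left(4 - -129920\right) = -1178 + \left(4 + 129920\right) = -1178 + 129924 = 128746$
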